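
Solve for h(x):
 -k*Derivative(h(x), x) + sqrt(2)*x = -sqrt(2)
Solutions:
 h(x) = C1 + sqrt(2)*x^2/(2*k) + sqrt(2)*x/k


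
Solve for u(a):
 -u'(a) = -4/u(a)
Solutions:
 u(a) = -sqrt(C1 + 8*a)
 u(a) = sqrt(C1 + 8*a)


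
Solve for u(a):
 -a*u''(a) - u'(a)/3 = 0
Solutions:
 u(a) = C1 + C2*a^(2/3)


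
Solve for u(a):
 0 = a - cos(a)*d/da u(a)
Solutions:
 u(a) = C1 + Integral(a/cos(a), a)


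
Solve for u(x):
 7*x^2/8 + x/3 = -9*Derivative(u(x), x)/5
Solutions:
 u(x) = C1 - 35*x^3/216 - 5*x^2/54


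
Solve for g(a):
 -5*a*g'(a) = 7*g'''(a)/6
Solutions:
 g(a) = C1 + Integral(C2*airyai(-30^(1/3)*7^(2/3)*a/7) + C3*airybi(-30^(1/3)*7^(2/3)*a/7), a)


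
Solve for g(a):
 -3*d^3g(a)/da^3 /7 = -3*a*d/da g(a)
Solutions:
 g(a) = C1 + Integral(C2*airyai(7^(1/3)*a) + C3*airybi(7^(1/3)*a), a)


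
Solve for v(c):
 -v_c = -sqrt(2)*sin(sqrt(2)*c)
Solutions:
 v(c) = C1 - cos(sqrt(2)*c)


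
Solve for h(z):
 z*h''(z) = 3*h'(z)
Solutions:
 h(z) = C1 + C2*z^4


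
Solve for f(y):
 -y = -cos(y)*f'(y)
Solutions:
 f(y) = C1 + Integral(y/cos(y), y)


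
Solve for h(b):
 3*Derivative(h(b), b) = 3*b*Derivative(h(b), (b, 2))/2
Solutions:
 h(b) = C1 + C2*b^3


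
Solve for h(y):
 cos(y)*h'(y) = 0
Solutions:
 h(y) = C1


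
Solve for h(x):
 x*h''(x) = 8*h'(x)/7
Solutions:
 h(x) = C1 + C2*x^(15/7)


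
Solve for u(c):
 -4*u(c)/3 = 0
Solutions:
 u(c) = 0


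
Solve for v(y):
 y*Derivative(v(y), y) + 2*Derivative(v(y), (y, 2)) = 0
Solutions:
 v(y) = C1 + C2*erf(y/2)


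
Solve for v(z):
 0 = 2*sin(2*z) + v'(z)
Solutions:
 v(z) = C1 + cos(2*z)


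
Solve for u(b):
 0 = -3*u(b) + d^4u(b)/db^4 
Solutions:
 u(b) = C1*exp(-3^(1/4)*b) + C2*exp(3^(1/4)*b) + C3*sin(3^(1/4)*b) + C4*cos(3^(1/4)*b)


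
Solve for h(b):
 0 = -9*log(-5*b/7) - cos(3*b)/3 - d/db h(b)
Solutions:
 h(b) = C1 - 9*b*log(-b) - 9*b*log(5) + 9*b + 9*b*log(7) - sin(3*b)/9


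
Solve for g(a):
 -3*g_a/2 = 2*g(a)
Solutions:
 g(a) = C1*exp(-4*a/3)


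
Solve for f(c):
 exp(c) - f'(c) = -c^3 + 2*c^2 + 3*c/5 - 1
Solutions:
 f(c) = C1 + c^4/4 - 2*c^3/3 - 3*c^2/10 + c + exp(c)


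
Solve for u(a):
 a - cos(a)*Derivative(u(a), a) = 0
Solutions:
 u(a) = C1 + Integral(a/cos(a), a)


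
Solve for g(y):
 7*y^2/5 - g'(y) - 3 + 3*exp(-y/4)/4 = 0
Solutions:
 g(y) = C1 + 7*y^3/15 - 3*y - 3*exp(-y/4)


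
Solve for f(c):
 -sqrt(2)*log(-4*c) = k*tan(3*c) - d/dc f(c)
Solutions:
 f(c) = C1 + sqrt(2)*c*(log(-c) - 1) + 2*sqrt(2)*c*log(2) - k*log(cos(3*c))/3


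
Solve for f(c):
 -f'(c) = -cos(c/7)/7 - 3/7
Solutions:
 f(c) = C1 + 3*c/7 + sin(c/7)


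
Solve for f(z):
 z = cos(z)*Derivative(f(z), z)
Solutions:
 f(z) = C1 + Integral(z/cos(z), z)


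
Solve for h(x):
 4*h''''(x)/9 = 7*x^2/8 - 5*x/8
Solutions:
 h(x) = C1 + C2*x + C3*x^2 + C4*x^3 + 7*x^6/1280 - 3*x^5/256


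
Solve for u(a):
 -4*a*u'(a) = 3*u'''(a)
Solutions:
 u(a) = C1 + Integral(C2*airyai(-6^(2/3)*a/3) + C3*airybi(-6^(2/3)*a/3), a)


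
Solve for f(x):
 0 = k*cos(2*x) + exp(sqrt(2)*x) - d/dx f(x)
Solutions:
 f(x) = C1 + k*sin(2*x)/2 + sqrt(2)*exp(sqrt(2)*x)/2


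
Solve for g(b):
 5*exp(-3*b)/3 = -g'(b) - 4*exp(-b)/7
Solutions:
 g(b) = C1 + 4*exp(-b)/7 + 5*exp(-3*b)/9


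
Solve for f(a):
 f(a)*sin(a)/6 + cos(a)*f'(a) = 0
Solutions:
 f(a) = C1*cos(a)^(1/6)


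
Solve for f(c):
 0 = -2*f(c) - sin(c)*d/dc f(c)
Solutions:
 f(c) = C1*(cos(c) + 1)/(cos(c) - 1)


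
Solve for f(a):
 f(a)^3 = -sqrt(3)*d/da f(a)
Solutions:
 f(a) = -sqrt(6)*sqrt(-1/(C1 - sqrt(3)*a))/2
 f(a) = sqrt(6)*sqrt(-1/(C1 - sqrt(3)*a))/2


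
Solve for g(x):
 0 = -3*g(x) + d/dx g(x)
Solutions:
 g(x) = C1*exp(3*x)


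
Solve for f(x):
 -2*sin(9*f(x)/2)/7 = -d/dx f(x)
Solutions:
 -2*x/7 + log(cos(9*f(x)/2) - 1)/9 - log(cos(9*f(x)/2) + 1)/9 = C1


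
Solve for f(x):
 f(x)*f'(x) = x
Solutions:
 f(x) = -sqrt(C1 + x^2)
 f(x) = sqrt(C1 + x^2)


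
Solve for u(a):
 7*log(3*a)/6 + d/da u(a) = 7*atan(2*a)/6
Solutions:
 u(a) = C1 - 7*a*log(a)/6 + 7*a*atan(2*a)/6 - 7*a*log(3)/6 + 7*a/6 - 7*log(4*a^2 + 1)/24


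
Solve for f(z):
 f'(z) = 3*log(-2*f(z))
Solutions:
 -Integral(1/(log(-_y) + log(2)), (_y, f(z)))/3 = C1 - z


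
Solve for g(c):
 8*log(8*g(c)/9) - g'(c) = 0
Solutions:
 -Integral(1/(log(_y) - 2*log(3) + 3*log(2)), (_y, g(c)))/8 = C1 - c


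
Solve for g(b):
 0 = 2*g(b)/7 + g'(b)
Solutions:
 g(b) = C1*exp(-2*b/7)


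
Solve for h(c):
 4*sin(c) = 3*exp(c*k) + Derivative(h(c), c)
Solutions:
 h(c) = C1 - 4*cos(c) - 3*exp(c*k)/k


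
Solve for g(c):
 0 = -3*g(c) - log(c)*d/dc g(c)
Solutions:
 g(c) = C1*exp(-3*li(c))


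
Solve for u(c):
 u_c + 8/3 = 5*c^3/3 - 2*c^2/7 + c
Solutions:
 u(c) = C1 + 5*c^4/12 - 2*c^3/21 + c^2/2 - 8*c/3


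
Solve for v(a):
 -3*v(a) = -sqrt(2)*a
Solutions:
 v(a) = sqrt(2)*a/3


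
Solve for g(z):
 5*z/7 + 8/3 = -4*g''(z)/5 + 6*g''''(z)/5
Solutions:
 g(z) = C1 + C2*z + C3*exp(-sqrt(6)*z/3) + C4*exp(sqrt(6)*z/3) - 25*z^3/168 - 5*z^2/3


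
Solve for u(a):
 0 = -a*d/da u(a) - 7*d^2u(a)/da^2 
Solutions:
 u(a) = C1 + C2*erf(sqrt(14)*a/14)


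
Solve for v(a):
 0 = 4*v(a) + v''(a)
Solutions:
 v(a) = C1*sin(2*a) + C2*cos(2*a)


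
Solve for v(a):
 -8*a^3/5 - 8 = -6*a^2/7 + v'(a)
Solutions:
 v(a) = C1 - 2*a^4/5 + 2*a^3/7 - 8*a


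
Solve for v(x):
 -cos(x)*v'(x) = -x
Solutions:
 v(x) = C1 + Integral(x/cos(x), x)


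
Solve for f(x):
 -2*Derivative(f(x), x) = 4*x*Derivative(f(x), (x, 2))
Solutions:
 f(x) = C1 + C2*sqrt(x)


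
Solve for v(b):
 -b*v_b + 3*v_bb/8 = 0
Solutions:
 v(b) = C1 + C2*erfi(2*sqrt(3)*b/3)


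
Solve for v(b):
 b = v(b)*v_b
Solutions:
 v(b) = -sqrt(C1 + b^2)
 v(b) = sqrt(C1 + b^2)


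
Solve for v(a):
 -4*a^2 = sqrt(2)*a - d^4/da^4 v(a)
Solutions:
 v(a) = C1 + C2*a + C3*a^2 + C4*a^3 + a^6/90 + sqrt(2)*a^5/120


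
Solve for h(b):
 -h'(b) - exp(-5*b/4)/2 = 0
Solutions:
 h(b) = C1 + 2*exp(-5*b/4)/5


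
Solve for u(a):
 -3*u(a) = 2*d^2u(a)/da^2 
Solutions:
 u(a) = C1*sin(sqrt(6)*a/2) + C2*cos(sqrt(6)*a/2)


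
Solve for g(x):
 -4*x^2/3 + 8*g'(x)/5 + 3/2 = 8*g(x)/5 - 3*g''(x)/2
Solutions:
 g(x) = C1*exp(4*x*(-2 + sqrt(19))/15) + C2*exp(-4*x*(2 + sqrt(19))/15) - 5*x^2/6 - 5*x/3 - 55/24


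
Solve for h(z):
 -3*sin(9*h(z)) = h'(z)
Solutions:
 h(z) = -acos((-C1 - exp(54*z))/(C1 - exp(54*z)))/9 + 2*pi/9
 h(z) = acos((-C1 - exp(54*z))/(C1 - exp(54*z)))/9


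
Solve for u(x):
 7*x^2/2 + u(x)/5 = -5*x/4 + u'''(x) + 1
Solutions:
 u(x) = C3*exp(5^(2/3)*x/5) - 35*x^2/2 - 25*x/4 + (C1*sin(sqrt(3)*5^(2/3)*x/10) + C2*cos(sqrt(3)*5^(2/3)*x/10))*exp(-5^(2/3)*x/10) + 5


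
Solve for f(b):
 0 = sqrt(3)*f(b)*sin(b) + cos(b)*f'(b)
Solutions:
 f(b) = C1*cos(b)^(sqrt(3))


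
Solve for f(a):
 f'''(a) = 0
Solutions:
 f(a) = C1 + C2*a + C3*a^2


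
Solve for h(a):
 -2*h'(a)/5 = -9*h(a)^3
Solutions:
 h(a) = -sqrt(-1/(C1 + 45*a))
 h(a) = sqrt(-1/(C1 + 45*a))


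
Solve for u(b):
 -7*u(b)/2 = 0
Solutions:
 u(b) = 0


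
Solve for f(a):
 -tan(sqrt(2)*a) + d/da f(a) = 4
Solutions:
 f(a) = C1 + 4*a - sqrt(2)*log(cos(sqrt(2)*a))/2


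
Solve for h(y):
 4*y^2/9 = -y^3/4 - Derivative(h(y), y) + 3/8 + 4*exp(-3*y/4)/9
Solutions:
 h(y) = C1 - y^4/16 - 4*y^3/27 + 3*y/8 - 16*exp(-3*y/4)/27


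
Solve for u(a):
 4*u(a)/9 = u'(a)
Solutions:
 u(a) = C1*exp(4*a/9)


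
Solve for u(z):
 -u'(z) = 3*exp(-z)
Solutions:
 u(z) = C1 + 3*exp(-z)


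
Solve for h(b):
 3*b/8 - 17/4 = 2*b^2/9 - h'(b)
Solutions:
 h(b) = C1 + 2*b^3/27 - 3*b^2/16 + 17*b/4


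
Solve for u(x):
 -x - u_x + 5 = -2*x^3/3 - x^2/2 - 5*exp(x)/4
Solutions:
 u(x) = C1 + x^4/6 + x^3/6 - x^2/2 + 5*x + 5*exp(x)/4


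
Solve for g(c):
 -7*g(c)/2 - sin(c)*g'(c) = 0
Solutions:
 g(c) = C1*(cos(c) + 1)^(7/4)/(cos(c) - 1)^(7/4)


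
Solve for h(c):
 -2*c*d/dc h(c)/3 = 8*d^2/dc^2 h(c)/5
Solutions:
 h(c) = C1 + C2*erf(sqrt(30)*c/12)


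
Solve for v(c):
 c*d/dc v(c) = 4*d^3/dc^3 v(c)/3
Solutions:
 v(c) = C1 + Integral(C2*airyai(6^(1/3)*c/2) + C3*airybi(6^(1/3)*c/2), c)


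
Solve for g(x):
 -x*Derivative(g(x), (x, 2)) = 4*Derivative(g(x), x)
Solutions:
 g(x) = C1 + C2/x^3


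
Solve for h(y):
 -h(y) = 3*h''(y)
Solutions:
 h(y) = C1*sin(sqrt(3)*y/3) + C2*cos(sqrt(3)*y/3)


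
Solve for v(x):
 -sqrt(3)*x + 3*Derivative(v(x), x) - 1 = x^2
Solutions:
 v(x) = C1 + x^3/9 + sqrt(3)*x^2/6 + x/3


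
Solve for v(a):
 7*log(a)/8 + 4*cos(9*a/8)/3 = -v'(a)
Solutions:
 v(a) = C1 - 7*a*log(a)/8 + 7*a/8 - 32*sin(9*a/8)/27


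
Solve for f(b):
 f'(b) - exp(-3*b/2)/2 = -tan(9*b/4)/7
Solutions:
 f(b) = C1 - 2*log(tan(9*b/4)^2 + 1)/63 - exp(-3*b/2)/3


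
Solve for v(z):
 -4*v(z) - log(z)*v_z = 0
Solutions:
 v(z) = C1*exp(-4*li(z))


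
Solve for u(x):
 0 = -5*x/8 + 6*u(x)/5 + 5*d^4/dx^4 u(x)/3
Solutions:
 u(x) = 25*x/48 + (C1*sin(sqrt(15)*2^(3/4)*x/10) + C2*cos(sqrt(15)*2^(3/4)*x/10))*exp(-sqrt(15)*2^(3/4)*x/10) + (C3*sin(sqrt(15)*2^(3/4)*x/10) + C4*cos(sqrt(15)*2^(3/4)*x/10))*exp(sqrt(15)*2^(3/4)*x/10)


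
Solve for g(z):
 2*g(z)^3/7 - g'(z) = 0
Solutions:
 g(z) = -sqrt(14)*sqrt(-1/(C1 + 2*z))/2
 g(z) = sqrt(14)*sqrt(-1/(C1 + 2*z))/2


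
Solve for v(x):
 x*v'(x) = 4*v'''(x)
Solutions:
 v(x) = C1 + Integral(C2*airyai(2^(1/3)*x/2) + C3*airybi(2^(1/3)*x/2), x)


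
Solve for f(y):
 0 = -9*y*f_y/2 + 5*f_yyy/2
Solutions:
 f(y) = C1 + Integral(C2*airyai(15^(2/3)*y/5) + C3*airybi(15^(2/3)*y/5), y)


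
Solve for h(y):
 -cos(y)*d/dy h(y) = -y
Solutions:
 h(y) = C1 + Integral(y/cos(y), y)


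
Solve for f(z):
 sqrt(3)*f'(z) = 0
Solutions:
 f(z) = C1


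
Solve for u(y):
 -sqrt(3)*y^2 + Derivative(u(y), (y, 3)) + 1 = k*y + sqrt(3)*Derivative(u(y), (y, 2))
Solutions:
 u(y) = C1 + C2*y + C3*exp(sqrt(3)*y) - y^4/12 - sqrt(3)*y^3*(k + 2)/18 + y^2*(-k - 2 + sqrt(3))/6


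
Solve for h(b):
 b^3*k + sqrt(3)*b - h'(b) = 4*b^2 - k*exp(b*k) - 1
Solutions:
 h(b) = C1 + b^4*k/4 - 4*b^3/3 + sqrt(3)*b^2/2 + b + exp(b*k)


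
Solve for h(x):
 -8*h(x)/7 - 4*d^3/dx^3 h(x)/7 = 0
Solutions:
 h(x) = C3*exp(-2^(1/3)*x) + (C1*sin(2^(1/3)*sqrt(3)*x/2) + C2*cos(2^(1/3)*sqrt(3)*x/2))*exp(2^(1/3)*x/2)


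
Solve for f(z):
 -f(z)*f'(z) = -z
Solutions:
 f(z) = -sqrt(C1 + z^2)
 f(z) = sqrt(C1 + z^2)


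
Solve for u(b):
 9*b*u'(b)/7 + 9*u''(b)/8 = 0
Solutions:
 u(b) = C1 + C2*erf(2*sqrt(7)*b/7)


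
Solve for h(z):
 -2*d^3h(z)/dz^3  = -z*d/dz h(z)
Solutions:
 h(z) = C1 + Integral(C2*airyai(2^(2/3)*z/2) + C3*airybi(2^(2/3)*z/2), z)


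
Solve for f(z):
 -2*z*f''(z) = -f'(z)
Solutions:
 f(z) = C1 + C2*z^(3/2)


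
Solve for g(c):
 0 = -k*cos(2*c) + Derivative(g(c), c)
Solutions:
 g(c) = C1 + k*sin(2*c)/2


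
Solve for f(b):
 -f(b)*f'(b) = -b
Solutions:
 f(b) = -sqrt(C1 + b^2)
 f(b) = sqrt(C1 + b^2)


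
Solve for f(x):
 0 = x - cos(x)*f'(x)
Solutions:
 f(x) = C1 + Integral(x/cos(x), x)


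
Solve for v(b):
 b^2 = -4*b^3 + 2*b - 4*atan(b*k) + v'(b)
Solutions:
 v(b) = C1 + b^4 + b^3/3 - b^2 + 4*Piecewise((b*atan(b*k) - log(b^2*k^2 + 1)/(2*k), Ne(k, 0)), (0, True))


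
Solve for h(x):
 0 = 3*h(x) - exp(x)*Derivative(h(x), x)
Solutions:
 h(x) = C1*exp(-3*exp(-x))


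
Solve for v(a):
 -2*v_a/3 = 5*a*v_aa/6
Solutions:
 v(a) = C1 + C2*a^(1/5)


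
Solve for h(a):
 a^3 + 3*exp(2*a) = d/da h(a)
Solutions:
 h(a) = C1 + a^4/4 + 3*exp(2*a)/2


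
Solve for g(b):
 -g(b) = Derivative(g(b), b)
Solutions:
 g(b) = C1*exp(-b)


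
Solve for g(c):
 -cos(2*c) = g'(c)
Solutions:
 g(c) = C1 - sin(2*c)/2


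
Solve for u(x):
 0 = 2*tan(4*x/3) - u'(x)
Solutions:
 u(x) = C1 - 3*log(cos(4*x/3))/2


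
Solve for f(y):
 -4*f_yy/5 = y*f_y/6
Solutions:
 f(y) = C1 + C2*erf(sqrt(15)*y/12)


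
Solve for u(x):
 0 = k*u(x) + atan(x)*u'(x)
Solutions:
 u(x) = C1*exp(-k*Integral(1/atan(x), x))


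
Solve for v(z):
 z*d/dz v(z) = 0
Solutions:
 v(z) = C1


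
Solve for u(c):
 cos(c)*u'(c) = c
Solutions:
 u(c) = C1 + Integral(c/cos(c), c)


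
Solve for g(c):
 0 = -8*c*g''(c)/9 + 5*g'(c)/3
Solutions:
 g(c) = C1 + C2*c^(23/8)


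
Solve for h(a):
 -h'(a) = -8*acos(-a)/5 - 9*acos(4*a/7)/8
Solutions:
 h(a) = C1 + 8*a*acos(-a)/5 + 9*a*acos(4*a/7)/8 + 8*sqrt(1 - a^2)/5 - 9*sqrt(49 - 16*a^2)/32


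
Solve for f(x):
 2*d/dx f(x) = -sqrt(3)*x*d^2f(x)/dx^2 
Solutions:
 f(x) = C1 + C2*x^(1 - 2*sqrt(3)/3)


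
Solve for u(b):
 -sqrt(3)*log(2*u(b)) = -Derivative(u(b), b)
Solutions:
 -sqrt(3)*Integral(1/(log(_y) + log(2)), (_y, u(b)))/3 = C1 - b


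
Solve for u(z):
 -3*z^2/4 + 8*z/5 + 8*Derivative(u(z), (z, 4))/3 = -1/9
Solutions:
 u(z) = C1 + C2*z + C3*z^2 + C4*z^3 + z^6/1280 - z^5/200 - z^4/576


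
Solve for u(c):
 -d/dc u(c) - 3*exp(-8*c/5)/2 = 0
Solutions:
 u(c) = C1 + 15*exp(-8*c/5)/16


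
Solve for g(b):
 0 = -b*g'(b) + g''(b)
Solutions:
 g(b) = C1 + C2*erfi(sqrt(2)*b/2)


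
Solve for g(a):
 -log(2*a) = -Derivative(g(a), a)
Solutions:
 g(a) = C1 + a*log(a) - a + a*log(2)


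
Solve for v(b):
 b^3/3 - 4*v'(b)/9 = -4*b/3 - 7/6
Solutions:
 v(b) = C1 + 3*b^4/16 + 3*b^2/2 + 21*b/8


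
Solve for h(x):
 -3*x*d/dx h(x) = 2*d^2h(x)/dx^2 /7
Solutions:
 h(x) = C1 + C2*erf(sqrt(21)*x/2)


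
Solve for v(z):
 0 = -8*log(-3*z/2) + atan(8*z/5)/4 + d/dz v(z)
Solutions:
 v(z) = C1 + 8*z*log(-z) - z*atan(8*z/5)/4 - 8*z - 8*z*log(2) + 8*z*log(3) + 5*log(64*z^2 + 25)/64


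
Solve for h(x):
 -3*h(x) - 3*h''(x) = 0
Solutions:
 h(x) = C1*sin(x) + C2*cos(x)


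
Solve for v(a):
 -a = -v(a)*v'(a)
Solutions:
 v(a) = -sqrt(C1 + a^2)
 v(a) = sqrt(C1 + a^2)


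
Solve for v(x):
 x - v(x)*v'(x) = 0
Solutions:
 v(x) = -sqrt(C1 + x^2)
 v(x) = sqrt(C1 + x^2)


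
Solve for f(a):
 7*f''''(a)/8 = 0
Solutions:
 f(a) = C1 + C2*a + C3*a^2 + C4*a^3


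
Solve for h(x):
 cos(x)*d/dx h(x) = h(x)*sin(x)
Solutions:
 h(x) = C1/cos(x)


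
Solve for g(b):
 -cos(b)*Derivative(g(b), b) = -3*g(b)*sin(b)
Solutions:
 g(b) = C1/cos(b)^3


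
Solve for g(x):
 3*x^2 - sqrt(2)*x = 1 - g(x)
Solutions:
 g(x) = -3*x^2 + sqrt(2)*x + 1


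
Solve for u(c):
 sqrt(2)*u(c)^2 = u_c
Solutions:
 u(c) = -1/(C1 + sqrt(2)*c)


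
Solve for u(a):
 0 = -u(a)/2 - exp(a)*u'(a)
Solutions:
 u(a) = C1*exp(exp(-a)/2)


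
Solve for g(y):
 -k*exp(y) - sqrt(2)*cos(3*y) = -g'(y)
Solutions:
 g(y) = C1 + k*exp(y) + sqrt(2)*sin(3*y)/3


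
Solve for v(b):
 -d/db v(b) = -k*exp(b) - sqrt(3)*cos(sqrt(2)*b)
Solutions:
 v(b) = C1 + k*exp(b) + sqrt(6)*sin(sqrt(2)*b)/2


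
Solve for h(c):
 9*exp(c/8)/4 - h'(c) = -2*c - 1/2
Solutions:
 h(c) = C1 + c^2 + c/2 + 18*exp(c/8)


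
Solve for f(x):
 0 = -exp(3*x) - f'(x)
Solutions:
 f(x) = C1 - exp(3*x)/3


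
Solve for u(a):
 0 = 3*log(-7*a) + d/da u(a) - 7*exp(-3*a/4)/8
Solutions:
 u(a) = C1 - 3*a*log(-a) + 3*a*(1 - log(7)) - 7*exp(-3*a/4)/6


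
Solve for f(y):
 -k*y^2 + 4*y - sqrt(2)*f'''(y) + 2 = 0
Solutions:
 f(y) = C1 + C2*y + C3*y^2 - sqrt(2)*k*y^5/120 + sqrt(2)*y^4/12 + sqrt(2)*y^3/6


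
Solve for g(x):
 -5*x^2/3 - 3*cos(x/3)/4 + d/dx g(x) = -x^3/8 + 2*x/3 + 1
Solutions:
 g(x) = C1 - x^4/32 + 5*x^3/9 + x^2/3 + x + 9*sin(x/3)/4


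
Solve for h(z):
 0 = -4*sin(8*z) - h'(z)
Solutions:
 h(z) = C1 + cos(8*z)/2


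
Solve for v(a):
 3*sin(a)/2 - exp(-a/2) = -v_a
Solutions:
 v(a) = C1 + 3*cos(a)/2 - 2*exp(-a/2)


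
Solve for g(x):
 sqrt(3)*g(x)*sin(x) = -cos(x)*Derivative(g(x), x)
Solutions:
 g(x) = C1*cos(x)^(sqrt(3))


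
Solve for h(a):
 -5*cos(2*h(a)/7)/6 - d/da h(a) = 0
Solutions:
 5*a/6 - 7*log(sin(2*h(a)/7) - 1)/4 + 7*log(sin(2*h(a)/7) + 1)/4 = C1


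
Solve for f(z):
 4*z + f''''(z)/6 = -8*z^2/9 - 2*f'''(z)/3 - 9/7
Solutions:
 f(z) = C1 + C2*z + C3*z^2 + C4*exp(-4*z) - z^5/45 - 2*z^4/9 - 25*z^3/252


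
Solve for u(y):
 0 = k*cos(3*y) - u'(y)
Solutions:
 u(y) = C1 + k*sin(3*y)/3


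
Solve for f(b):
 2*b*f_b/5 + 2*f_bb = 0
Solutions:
 f(b) = C1 + C2*erf(sqrt(10)*b/10)


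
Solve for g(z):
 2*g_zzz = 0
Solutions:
 g(z) = C1 + C2*z + C3*z^2


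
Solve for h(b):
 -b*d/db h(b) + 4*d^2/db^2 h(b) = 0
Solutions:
 h(b) = C1 + C2*erfi(sqrt(2)*b/4)


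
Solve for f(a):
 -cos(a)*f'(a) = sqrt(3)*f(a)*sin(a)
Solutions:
 f(a) = C1*cos(a)^(sqrt(3))


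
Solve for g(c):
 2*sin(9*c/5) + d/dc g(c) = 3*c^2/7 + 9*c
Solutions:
 g(c) = C1 + c^3/7 + 9*c^2/2 + 10*cos(9*c/5)/9


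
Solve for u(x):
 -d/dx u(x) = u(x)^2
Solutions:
 u(x) = 1/(C1 + x)


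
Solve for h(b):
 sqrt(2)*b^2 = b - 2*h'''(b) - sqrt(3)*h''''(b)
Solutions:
 h(b) = C1 + C2*b + C3*b^2 + C4*exp(-2*sqrt(3)*b/3) - sqrt(2)*b^5/120 + b^4*(1 + sqrt(6))/48 + b^3*(-3*sqrt(2) - sqrt(3))/24


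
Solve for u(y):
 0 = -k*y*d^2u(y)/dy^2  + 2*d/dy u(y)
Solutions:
 u(y) = C1 + y^(((re(k) + 2)*re(k) + im(k)^2)/(re(k)^2 + im(k)^2))*(C2*sin(2*log(y)*Abs(im(k))/(re(k)^2 + im(k)^2)) + C3*cos(2*log(y)*im(k)/(re(k)^2 + im(k)^2)))


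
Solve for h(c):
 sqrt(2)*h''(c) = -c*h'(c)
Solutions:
 h(c) = C1 + C2*erf(2^(1/4)*c/2)


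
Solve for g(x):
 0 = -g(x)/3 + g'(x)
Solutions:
 g(x) = C1*exp(x/3)


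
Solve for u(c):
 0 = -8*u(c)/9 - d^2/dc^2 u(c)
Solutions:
 u(c) = C1*sin(2*sqrt(2)*c/3) + C2*cos(2*sqrt(2)*c/3)


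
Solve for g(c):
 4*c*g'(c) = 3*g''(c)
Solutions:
 g(c) = C1 + C2*erfi(sqrt(6)*c/3)


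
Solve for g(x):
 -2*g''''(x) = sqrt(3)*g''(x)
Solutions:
 g(x) = C1 + C2*x + C3*sin(sqrt(2)*3^(1/4)*x/2) + C4*cos(sqrt(2)*3^(1/4)*x/2)


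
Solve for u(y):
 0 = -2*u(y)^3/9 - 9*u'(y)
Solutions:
 u(y) = -9*sqrt(2)*sqrt(-1/(C1 - 2*y))/2
 u(y) = 9*sqrt(2)*sqrt(-1/(C1 - 2*y))/2


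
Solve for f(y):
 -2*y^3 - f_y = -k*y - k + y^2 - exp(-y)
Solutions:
 f(y) = C1 + k*y^2/2 + k*y - y^4/2 - y^3/3 - exp(-y)


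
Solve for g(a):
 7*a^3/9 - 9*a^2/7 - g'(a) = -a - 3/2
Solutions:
 g(a) = C1 + 7*a^4/36 - 3*a^3/7 + a^2/2 + 3*a/2


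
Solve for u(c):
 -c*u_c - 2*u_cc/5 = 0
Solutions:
 u(c) = C1 + C2*erf(sqrt(5)*c/2)


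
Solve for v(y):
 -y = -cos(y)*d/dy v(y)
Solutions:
 v(y) = C1 + Integral(y/cos(y), y)


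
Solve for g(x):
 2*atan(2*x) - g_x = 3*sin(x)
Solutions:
 g(x) = C1 + 2*x*atan(2*x) - log(4*x^2 + 1)/2 + 3*cos(x)


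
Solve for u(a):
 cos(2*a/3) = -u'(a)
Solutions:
 u(a) = C1 - 3*sin(2*a/3)/2


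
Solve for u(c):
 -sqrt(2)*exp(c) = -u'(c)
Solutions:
 u(c) = C1 + sqrt(2)*exp(c)


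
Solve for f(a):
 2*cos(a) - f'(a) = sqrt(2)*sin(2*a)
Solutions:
 f(a) = C1 + 2*sin(a) + sqrt(2)*cos(2*a)/2


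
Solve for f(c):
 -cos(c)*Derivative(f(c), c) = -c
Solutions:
 f(c) = C1 + Integral(c/cos(c), c)


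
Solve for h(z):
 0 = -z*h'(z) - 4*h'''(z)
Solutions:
 h(z) = C1 + Integral(C2*airyai(-2^(1/3)*z/2) + C3*airybi(-2^(1/3)*z/2), z)


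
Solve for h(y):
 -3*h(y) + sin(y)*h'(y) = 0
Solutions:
 h(y) = C1*(cos(y) - 1)^(3/2)/(cos(y) + 1)^(3/2)


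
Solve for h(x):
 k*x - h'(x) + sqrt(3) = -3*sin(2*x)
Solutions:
 h(x) = C1 + k*x^2/2 + sqrt(3)*x - 3*cos(2*x)/2


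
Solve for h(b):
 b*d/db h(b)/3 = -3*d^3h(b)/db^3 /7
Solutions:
 h(b) = C1 + Integral(C2*airyai(-21^(1/3)*b/3) + C3*airybi(-21^(1/3)*b/3), b)


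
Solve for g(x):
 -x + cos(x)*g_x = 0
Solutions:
 g(x) = C1 + Integral(x/cos(x), x)


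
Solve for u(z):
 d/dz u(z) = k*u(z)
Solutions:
 u(z) = C1*exp(k*z)


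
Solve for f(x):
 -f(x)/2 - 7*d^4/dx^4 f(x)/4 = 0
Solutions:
 f(x) = (C1*sin(14^(3/4)*x/14) + C2*cos(14^(3/4)*x/14))*exp(-14^(3/4)*x/14) + (C3*sin(14^(3/4)*x/14) + C4*cos(14^(3/4)*x/14))*exp(14^(3/4)*x/14)


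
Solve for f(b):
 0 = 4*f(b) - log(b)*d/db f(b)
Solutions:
 f(b) = C1*exp(4*li(b))


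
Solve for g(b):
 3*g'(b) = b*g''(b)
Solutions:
 g(b) = C1 + C2*b^4


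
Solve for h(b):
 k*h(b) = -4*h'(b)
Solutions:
 h(b) = C1*exp(-b*k/4)


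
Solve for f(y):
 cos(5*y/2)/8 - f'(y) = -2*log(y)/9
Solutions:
 f(y) = C1 + 2*y*log(y)/9 - 2*y/9 + sin(5*y/2)/20


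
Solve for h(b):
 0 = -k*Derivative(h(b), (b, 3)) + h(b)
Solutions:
 h(b) = C1*exp(b*(1/k)^(1/3)) + C2*exp(b*(-1 + sqrt(3)*I)*(1/k)^(1/3)/2) + C3*exp(-b*(1 + sqrt(3)*I)*(1/k)^(1/3)/2)


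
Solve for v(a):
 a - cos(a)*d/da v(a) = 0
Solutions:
 v(a) = C1 + Integral(a/cos(a), a)


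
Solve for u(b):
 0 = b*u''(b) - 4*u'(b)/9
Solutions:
 u(b) = C1 + C2*b^(13/9)


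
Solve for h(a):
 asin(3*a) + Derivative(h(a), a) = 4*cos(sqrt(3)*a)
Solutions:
 h(a) = C1 - a*asin(3*a) - sqrt(1 - 9*a^2)/3 + 4*sqrt(3)*sin(sqrt(3)*a)/3


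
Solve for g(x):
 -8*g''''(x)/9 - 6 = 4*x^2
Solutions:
 g(x) = C1 + C2*x + C3*x^2 + C4*x^3 - x^6/80 - 9*x^4/32


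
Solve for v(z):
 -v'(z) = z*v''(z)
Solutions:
 v(z) = C1 + C2*log(z)


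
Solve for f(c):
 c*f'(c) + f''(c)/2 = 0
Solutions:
 f(c) = C1 + C2*erf(c)


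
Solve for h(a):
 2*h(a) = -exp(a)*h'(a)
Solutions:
 h(a) = C1*exp(2*exp(-a))


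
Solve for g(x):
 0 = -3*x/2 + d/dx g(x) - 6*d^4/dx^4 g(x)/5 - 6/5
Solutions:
 g(x) = C1 + C4*exp(5^(1/3)*6^(2/3)*x/6) + 3*x^2/4 + 6*x/5 + (C2*sin(2^(2/3)*3^(1/6)*5^(1/3)*x/4) + C3*cos(2^(2/3)*3^(1/6)*5^(1/3)*x/4))*exp(-5^(1/3)*6^(2/3)*x/12)


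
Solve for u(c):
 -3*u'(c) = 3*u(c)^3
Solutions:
 u(c) = -sqrt(2)*sqrt(-1/(C1 - c))/2
 u(c) = sqrt(2)*sqrt(-1/(C1 - c))/2


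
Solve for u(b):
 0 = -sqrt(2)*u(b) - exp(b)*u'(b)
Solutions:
 u(b) = C1*exp(sqrt(2)*exp(-b))


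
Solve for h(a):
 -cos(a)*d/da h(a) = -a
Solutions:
 h(a) = C1 + Integral(a/cos(a), a)


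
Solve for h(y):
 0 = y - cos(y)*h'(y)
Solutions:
 h(y) = C1 + Integral(y/cos(y), y)


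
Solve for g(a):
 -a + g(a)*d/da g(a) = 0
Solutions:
 g(a) = -sqrt(C1 + a^2)
 g(a) = sqrt(C1 + a^2)


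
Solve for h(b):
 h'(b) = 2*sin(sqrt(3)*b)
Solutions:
 h(b) = C1 - 2*sqrt(3)*cos(sqrt(3)*b)/3


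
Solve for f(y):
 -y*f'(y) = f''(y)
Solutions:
 f(y) = C1 + C2*erf(sqrt(2)*y/2)


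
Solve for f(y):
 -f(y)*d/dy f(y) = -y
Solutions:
 f(y) = -sqrt(C1 + y^2)
 f(y) = sqrt(C1 + y^2)


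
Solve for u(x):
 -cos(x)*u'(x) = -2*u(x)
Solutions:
 u(x) = C1*(sin(x) + 1)/(sin(x) - 1)


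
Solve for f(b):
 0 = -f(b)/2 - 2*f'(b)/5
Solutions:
 f(b) = C1*exp(-5*b/4)


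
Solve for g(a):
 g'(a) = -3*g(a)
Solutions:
 g(a) = C1*exp(-3*a)


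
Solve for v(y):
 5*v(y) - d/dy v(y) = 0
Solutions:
 v(y) = C1*exp(5*y)


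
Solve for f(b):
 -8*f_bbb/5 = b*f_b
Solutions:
 f(b) = C1 + Integral(C2*airyai(-5^(1/3)*b/2) + C3*airybi(-5^(1/3)*b/2), b)


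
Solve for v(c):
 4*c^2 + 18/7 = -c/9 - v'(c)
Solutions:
 v(c) = C1 - 4*c^3/3 - c^2/18 - 18*c/7


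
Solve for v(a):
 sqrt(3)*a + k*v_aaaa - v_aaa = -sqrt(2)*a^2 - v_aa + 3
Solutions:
 v(a) = C1 + C2*a + C3*exp(a*(1 - sqrt(1 - 4*k))/(2*k)) + C4*exp(a*(sqrt(1 - 4*k) + 1)/(2*k)) - sqrt(2)*a^4/12 + a^3*(-2*sqrt(2) - sqrt(3))/6 + a^2*(sqrt(2)*k - sqrt(2) - sqrt(3)/2 + 3/2)


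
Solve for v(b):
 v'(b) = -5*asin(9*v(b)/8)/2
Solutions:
 Integral(1/asin(9*_y/8), (_y, v(b))) = C1 - 5*b/2


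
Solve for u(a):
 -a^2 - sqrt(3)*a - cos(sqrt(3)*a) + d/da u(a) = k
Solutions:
 u(a) = C1 + a^3/3 + sqrt(3)*a^2/2 + a*k + sqrt(3)*sin(sqrt(3)*a)/3


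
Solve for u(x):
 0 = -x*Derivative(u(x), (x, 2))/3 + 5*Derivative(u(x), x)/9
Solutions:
 u(x) = C1 + C2*x^(8/3)


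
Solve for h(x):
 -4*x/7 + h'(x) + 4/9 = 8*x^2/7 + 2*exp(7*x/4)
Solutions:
 h(x) = C1 + 8*x^3/21 + 2*x^2/7 - 4*x/9 + 8*exp(7*x/4)/7


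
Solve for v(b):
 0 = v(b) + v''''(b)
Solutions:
 v(b) = (C1*sin(sqrt(2)*b/2) + C2*cos(sqrt(2)*b/2))*exp(-sqrt(2)*b/2) + (C3*sin(sqrt(2)*b/2) + C4*cos(sqrt(2)*b/2))*exp(sqrt(2)*b/2)


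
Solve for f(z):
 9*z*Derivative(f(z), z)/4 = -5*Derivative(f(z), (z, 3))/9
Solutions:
 f(z) = C1 + Integral(C2*airyai(-3*150^(1/3)*z/10) + C3*airybi(-3*150^(1/3)*z/10), z)


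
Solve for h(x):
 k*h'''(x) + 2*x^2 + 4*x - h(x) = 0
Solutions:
 h(x) = C1*exp(x*(1/k)^(1/3)) + C2*exp(x*(-1 + sqrt(3)*I)*(1/k)^(1/3)/2) + C3*exp(-x*(1 + sqrt(3)*I)*(1/k)^(1/3)/2) + 2*x^2 + 4*x


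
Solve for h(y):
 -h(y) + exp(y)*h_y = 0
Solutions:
 h(y) = C1*exp(-exp(-y))


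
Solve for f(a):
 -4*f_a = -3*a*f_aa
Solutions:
 f(a) = C1 + C2*a^(7/3)


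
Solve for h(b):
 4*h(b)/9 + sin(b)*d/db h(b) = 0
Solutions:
 h(b) = C1*(cos(b) + 1)^(2/9)/(cos(b) - 1)^(2/9)


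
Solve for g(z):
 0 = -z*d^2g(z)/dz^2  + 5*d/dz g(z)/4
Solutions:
 g(z) = C1 + C2*z^(9/4)


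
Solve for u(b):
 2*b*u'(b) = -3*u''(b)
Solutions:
 u(b) = C1 + C2*erf(sqrt(3)*b/3)


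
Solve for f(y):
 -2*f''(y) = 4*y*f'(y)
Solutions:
 f(y) = C1 + C2*erf(y)


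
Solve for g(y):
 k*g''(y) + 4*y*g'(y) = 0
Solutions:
 g(y) = C1 + C2*sqrt(k)*erf(sqrt(2)*y*sqrt(1/k))


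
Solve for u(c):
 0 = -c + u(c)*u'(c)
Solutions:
 u(c) = -sqrt(C1 + c^2)
 u(c) = sqrt(C1 + c^2)


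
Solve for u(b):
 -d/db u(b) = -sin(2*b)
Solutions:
 u(b) = C1 - cos(2*b)/2


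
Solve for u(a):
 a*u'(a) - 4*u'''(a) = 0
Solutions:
 u(a) = C1 + Integral(C2*airyai(2^(1/3)*a/2) + C3*airybi(2^(1/3)*a/2), a)


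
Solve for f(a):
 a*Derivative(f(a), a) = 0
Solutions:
 f(a) = C1


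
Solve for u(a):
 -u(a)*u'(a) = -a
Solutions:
 u(a) = -sqrt(C1 + a^2)
 u(a) = sqrt(C1 + a^2)


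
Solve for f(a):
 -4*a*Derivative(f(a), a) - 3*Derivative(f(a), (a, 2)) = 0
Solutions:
 f(a) = C1 + C2*erf(sqrt(6)*a/3)


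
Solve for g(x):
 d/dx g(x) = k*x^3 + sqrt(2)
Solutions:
 g(x) = C1 + k*x^4/4 + sqrt(2)*x


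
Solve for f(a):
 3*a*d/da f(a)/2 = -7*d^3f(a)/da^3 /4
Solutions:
 f(a) = C1 + Integral(C2*airyai(-6^(1/3)*7^(2/3)*a/7) + C3*airybi(-6^(1/3)*7^(2/3)*a/7), a)


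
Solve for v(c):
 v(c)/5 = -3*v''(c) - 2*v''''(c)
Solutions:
 v(c) = C1*sin(sqrt(5)*c*sqrt(15 - sqrt(185))/10) + C2*sin(sqrt(5)*c*sqrt(sqrt(185) + 15)/10) + C3*cos(sqrt(5)*c*sqrt(15 - sqrt(185))/10) + C4*cos(sqrt(5)*c*sqrt(sqrt(185) + 15)/10)


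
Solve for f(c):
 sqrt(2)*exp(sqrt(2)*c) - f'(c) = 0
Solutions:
 f(c) = C1 + exp(sqrt(2)*c)


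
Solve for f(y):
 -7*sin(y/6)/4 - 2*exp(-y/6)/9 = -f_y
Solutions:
 f(y) = C1 - 21*cos(y/6)/2 - 4*exp(-y/6)/3


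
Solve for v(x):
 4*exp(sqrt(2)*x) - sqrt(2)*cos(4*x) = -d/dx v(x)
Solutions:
 v(x) = C1 - 2*sqrt(2)*exp(sqrt(2)*x) + sqrt(2)*sin(4*x)/4


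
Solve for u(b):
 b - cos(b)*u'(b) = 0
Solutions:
 u(b) = C1 + Integral(b/cos(b), b)


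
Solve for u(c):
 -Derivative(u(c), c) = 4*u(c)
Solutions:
 u(c) = C1*exp(-4*c)


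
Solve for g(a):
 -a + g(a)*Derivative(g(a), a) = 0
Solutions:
 g(a) = -sqrt(C1 + a^2)
 g(a) = sqrt(C1 + a^2)


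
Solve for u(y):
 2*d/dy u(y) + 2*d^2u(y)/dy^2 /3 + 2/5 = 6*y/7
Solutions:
 u(y) = C1 + C2*exp(-3*y) + 3*y^2/14 - 12*y/35


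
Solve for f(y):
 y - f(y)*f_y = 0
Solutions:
 f(y) = -sqrt(C1 + y^2)
 f(y) = sqrt(C1 + y^2)


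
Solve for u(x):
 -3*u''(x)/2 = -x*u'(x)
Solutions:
 u(x) = C1 + C2*erfi(sqrt(3)*x/3)


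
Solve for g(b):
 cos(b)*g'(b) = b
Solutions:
 g(b) = C1 + Integral(b/cos(b), b)


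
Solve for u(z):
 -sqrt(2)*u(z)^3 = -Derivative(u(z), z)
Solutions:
 u(z) = -sqrt(2)*sqrt(-1/(C1 + sqrt(2)*z))/2
 u(z) = sqrt(2)*sqrt(-1/(C1 + sqrt(2)*z))/2


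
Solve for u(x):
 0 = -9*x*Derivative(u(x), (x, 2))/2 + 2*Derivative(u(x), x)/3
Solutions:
 u(x) = C1 + C2*x^(31/27)


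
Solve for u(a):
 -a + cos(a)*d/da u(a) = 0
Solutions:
 u(a) = C1 + Integral(a/cos(a), a)


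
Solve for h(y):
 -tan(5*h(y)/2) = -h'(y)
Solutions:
 h(y) = -2*asin(C1*exp(5*y/2))/5 + 2*pi/5
 h(y) = 2*asin(C1*exp(5*y/2))/5


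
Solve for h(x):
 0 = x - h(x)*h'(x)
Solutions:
 h(x) = -sqrt(C1 + x^2)
 h(x) = sqrt(C1 + x^2)


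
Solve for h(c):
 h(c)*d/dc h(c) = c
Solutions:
 h(c) = -sqrt(C1 + c^2)
 h(c) = sqrt(C1 + c^2)


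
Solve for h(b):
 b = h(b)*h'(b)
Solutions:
 h(b) = -sqrt(C1 + b^2)
 h(b) = sqrt(C1 + b^2)


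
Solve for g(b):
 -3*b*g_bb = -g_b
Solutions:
 g(b) = C1 + C2*b^(4/3)


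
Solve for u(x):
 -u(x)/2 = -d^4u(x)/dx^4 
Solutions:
 u(x) = C1*exp(-2^(3/4)*x/2) + C2*exp(2^(3/4)*x/2) + C3*sin(2^(3/4)*x/2) + C4*cos(2^(3/4)*x/2)


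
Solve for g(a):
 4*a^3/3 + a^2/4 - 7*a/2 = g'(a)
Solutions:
 g(a) = C1 + a^4/3 + a^3/12 - 7*a^2/4


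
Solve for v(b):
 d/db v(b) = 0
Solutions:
 v(b) = C1


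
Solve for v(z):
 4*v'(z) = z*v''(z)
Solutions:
 v(z) = C1 + C2*z^5


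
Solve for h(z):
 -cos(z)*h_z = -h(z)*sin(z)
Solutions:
 h(z) = C1/cos(z)


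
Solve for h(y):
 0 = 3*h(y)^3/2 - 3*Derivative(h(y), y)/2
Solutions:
 h(y) = -sqrt(2)*sqrt(-1/(C1 + y))/2
 h(y) = sqrt(2)*sqrt(-1/(C1 + y))/2


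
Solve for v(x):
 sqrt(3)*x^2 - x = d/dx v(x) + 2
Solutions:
 v(x) = C1 + sqrt(3)*x^3/3 - x^2/2 - 2*x


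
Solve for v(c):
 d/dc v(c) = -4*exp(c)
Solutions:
 v(c) = C1 - 4*exp(c)


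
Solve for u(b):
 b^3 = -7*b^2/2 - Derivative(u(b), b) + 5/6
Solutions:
 u(b) = C1 - b^4/4 - 7*b^3/6 + 5*b/6


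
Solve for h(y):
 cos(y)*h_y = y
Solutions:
 h(y) = C1 + Integral(y/cos(y), y)


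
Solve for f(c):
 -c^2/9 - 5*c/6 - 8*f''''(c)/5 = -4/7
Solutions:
 f(c) = C1 + C2*c + C3*c^2 + C4*c^3 - c^6/5184 - 5*c^5/1152 + 5*c^4/336


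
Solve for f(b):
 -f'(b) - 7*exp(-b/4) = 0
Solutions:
 f(b) = C1 + 28*exp(-b/4)


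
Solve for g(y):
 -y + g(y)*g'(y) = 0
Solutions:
 g(y) = -sqrt(C1 + y^2)
 g(y) = sqrt(C1 + y^2)


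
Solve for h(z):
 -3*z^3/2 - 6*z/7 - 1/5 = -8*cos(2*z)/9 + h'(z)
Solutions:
 h(z) = C1 - 3*z^4/8 - 3*z^2/7 - z/5 + 4*sin(2*z)/9


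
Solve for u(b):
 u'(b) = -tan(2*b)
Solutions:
 u(b) = C1 + log(cos(2*b))/2


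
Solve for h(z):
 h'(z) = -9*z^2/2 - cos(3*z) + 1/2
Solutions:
 h(z) = C1 - 3*z^3/2 + z/2 - sin(3*z)/3


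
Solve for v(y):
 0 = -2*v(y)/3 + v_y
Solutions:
 v(y) = C1*exp(2*y/3)


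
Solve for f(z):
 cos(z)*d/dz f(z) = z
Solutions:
 f(z) = C1 + Integral(z/cos(z), z)


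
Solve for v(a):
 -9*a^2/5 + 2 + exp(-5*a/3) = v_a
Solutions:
 v(a) = C1 - 3*a^3/5 + 2*a - 3*exp(-5*a/3)/5


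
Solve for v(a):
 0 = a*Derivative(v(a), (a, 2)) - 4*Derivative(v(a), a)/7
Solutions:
 v(a) = C1 + C2*a^(11/7)


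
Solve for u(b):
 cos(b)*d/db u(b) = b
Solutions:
 u(b) = C1 + Integral(b/cos(b), b)


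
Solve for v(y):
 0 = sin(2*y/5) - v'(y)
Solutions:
 v(y) = C1 - 5*cos(2*y/5)/2


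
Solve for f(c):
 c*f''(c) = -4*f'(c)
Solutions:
 f(c) = C1 + C2/c^3


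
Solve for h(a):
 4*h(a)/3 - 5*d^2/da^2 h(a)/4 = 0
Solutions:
 h(a) = C1*exp(-4*sqrt(15)*a/15) + C2*exp(4*sqrt(15)*a/15)


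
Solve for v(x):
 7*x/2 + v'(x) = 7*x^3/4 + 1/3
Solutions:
 v(x) = C1 + 7*x^4/16 - 7*x^2/4 + x/3


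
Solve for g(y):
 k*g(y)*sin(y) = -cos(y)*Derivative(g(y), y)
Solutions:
 g(y) = C1*exp(k*log(cos(y)))


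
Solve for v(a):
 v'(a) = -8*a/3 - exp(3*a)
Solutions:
 v(a) = C1 - 4*a^2/3 - exp(3*a)/3


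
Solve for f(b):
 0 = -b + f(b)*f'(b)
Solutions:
 f(b) = -sqrt(C1 + b^2)
 f(b) = sqrt(C1 + b^2)


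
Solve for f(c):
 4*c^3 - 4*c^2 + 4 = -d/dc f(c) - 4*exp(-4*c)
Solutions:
 f(c) = C1 - c^4 + 4*c^3/3 - 4*c + exp(-4*c)


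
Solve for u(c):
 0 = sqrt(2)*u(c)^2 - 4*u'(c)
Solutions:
 u(c) = -4/(C1 + sqrt(2)*c)


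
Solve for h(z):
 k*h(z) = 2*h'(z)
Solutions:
 h(z) = C1*exp(k*z/2)


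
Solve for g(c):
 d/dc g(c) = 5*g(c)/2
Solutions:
 g(c) = C1*exp(5*c/2)


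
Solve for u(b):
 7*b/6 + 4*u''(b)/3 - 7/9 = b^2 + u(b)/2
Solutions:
 u(b) = C1*exp(-sqrt(6)*b/4) + C2*exp(sqrt(6)*b/4) - 2*b^2 + 7*b/3 - 110/9


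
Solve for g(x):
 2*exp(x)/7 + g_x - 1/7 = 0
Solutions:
 g(x) = C1 + x/7 - 2*exp(x)/7


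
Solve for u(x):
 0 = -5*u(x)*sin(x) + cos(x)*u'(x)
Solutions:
 u(x) = C1/cos(x)^5


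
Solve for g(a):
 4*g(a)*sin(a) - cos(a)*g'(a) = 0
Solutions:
 g(a) = C1/cos(a)^4


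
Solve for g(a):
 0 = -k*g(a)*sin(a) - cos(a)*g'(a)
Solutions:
 g(a) = C1*exp(k*log(cos(a)))


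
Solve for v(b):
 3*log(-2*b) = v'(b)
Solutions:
 v(b) = C1 + 3*b*log(-b) + 3*b*(-1 + log(2))


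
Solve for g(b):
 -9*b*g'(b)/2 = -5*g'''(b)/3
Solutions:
 g(b) = C1 + Integral(C2*airyai(3*10^(2/3)*b/10) + C3*airybi(3*10^(2/3)*b/10), b)


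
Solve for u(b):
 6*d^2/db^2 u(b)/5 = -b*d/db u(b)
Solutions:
 u(b) = C1 + C2*erf(sqrt(15)*b/6)


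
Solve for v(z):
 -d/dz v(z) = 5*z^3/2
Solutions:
 v(z) = C1 - 5*z^4/8


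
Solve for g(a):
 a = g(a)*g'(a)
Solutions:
 g(a) = -sqrt(C1 + a^2)
 g(a) = sqrt(C1 + a^2)


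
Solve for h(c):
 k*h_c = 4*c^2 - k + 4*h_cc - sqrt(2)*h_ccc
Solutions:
 h(c) = C1 + C2*exp(sqrt(2)*c*(1 - sqrt(-sqrt(2)*k + 4)/2)) + C3*exp(sqrt(2)*c*(sqrt(-sqrt(2)*k + 4)/2 + 1)) + 4*c^3/(3*k) + 16*c^2/k^2 - c - 8*sqrt(2)*c/k^2 + 128*c/k^3


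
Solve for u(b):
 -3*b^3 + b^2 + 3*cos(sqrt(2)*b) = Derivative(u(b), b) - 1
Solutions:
 u(b) = C1 - 3*b^4/4 + b^3/3 + b + 3*sqrt(2)*sin(sqrt(2)*b)/2


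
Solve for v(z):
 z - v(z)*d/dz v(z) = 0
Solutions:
 v(z) = -sqrt(C1 + z^2)
 v(z) = sqrt(C1 + z^2)


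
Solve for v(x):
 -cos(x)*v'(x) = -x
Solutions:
 v(x) = C1 + Integral(x/cos(x), x)


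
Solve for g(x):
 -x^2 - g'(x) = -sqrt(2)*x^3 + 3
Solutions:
 g(x) = C1 + sqrt(2)*x^4/4 - x^3/3 - 3*x


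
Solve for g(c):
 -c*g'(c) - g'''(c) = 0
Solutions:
 g(c) = C1 + Integral(C2*airyai(-c) + C3*airybi(-c), c)


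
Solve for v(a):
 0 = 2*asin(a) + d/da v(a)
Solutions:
 v(a) = C1 - 2*a*asin(a) - 2*sqrt(1 - a^2)


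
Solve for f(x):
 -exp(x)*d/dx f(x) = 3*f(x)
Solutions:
 f(x) = C1*exp(3*exp(-x))


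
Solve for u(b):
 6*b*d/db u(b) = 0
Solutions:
 u(b) = C1


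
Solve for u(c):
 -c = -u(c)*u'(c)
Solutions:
 u(c) = -sqrt(C1 + c^2)
 u(c) = sqrt(C1 + c^2)


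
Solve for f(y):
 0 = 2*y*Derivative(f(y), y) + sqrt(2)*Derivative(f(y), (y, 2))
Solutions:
 f(y) = C1 + C2*erf(2^(3/4)*y/2)


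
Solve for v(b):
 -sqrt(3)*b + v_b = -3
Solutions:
 v(b) = C1 + sqrt(3)*b^2/2 - 3*b


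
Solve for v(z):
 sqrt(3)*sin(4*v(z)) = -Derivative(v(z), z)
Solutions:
 v(z) = -acos((-C1 - exp(8*sqrt(3)*z))/(C1 - exp(8*sqrt(3)*z)))/4 + pi/2
 v(z) = acos((-C1 - exp(8*sqrt(3)*z))/(C1 - exp(8*sqrt(3)*z)))/4


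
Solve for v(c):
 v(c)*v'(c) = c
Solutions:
 v(c) = -sqrt(C1 + c^2)
 v(c) = sqrt(C1 + c^2)


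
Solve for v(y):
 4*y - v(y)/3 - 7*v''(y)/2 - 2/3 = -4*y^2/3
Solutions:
 v(y) = C1*sin(sqrt(42)*y/21) + C2*cos(sqrt(42)*y/21) + 4*y^2 + 12*y - 86


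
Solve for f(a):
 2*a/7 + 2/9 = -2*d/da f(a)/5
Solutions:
 f(a) = C1 - 5*a^2/14 - 5*a/9


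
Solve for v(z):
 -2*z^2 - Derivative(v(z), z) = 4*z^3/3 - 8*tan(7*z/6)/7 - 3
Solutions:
 v(z) = C1 - z^4/3 - 2*z^3/3 + 3*z - 48*log(cos(7*z/6))/49


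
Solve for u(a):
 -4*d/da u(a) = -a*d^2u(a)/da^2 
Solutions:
 u(a) = C1 + C2*a^5


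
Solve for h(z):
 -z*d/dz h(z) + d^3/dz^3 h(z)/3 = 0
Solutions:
 h(z) = C1 + Integral(C2*airyai(3^(1/3)*z) + C3*airybi(3^(1/3)*z), z)


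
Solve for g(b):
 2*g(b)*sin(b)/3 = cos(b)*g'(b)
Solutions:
 g(b) = C1/cos(b)^(2/3)


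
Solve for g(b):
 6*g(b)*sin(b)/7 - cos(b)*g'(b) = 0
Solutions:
 g(b) = C1/cos(b)^(6/7)


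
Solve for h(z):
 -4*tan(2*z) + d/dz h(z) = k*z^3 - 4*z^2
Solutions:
 h(z) = C1 + k*z^4/4 - 4*z^3/3 - 2*log(cos(2*z))


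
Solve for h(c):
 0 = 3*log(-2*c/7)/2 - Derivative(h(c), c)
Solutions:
 h(c) = C1 + 3*c*log(-c)/2 + 3*c*(-log(7) - 1 + log(2))/2


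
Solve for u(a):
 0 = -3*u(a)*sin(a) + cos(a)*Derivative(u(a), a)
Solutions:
 u(a) = C1/cos(a)^3


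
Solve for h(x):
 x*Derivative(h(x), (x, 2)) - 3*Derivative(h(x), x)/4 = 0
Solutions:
 h(x) = C1 + C2*x^(7/4)


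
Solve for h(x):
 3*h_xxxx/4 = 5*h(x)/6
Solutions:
 h(x) = C1*exp(-10^(1/4)*sqrt(3)*x/3) + C2*exp(10^(1/4)*sqrt(3)*x/3) + C3*sin(10^(1/4)*sqrt(3)*x/3) + C4*cos(10^(1/4)*sqrt(3)*x/3)


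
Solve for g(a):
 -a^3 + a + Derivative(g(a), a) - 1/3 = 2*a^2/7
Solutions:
 g(a) = C1 + a^4/4 + 2*a^3/21 - a^2/2 + a/3


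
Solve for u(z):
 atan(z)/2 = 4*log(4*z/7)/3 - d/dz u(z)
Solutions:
 u(z) = C1 + 4*z*log(z)/3 - z*atan(z)/2 - 4*z*log(7)/3 - 4*z/3 + 8*z*log(2)/3 + log(z^2 + 1)/4


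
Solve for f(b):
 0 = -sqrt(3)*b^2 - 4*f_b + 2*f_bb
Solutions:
 f(b) = C1 + C2*exp(2*b) - sqrt(3)*b^3/12 - sqrt(3)*b^2/8 - sqrt(3)*b/8


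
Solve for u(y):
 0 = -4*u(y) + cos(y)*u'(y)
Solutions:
 u(y) = C1*(sin(y)^2 + 2*sin(y) + 1)/(sin(y)^2 - 2*sin(y) + 1)


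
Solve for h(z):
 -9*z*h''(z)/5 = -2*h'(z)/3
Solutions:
 h(z) = C1 + C2*z^(37/27)


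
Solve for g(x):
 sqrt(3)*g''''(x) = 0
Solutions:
 g(x) = C1 + C2*x + C3*x^2 + C4*x^3


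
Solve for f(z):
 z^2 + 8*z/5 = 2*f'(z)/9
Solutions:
 f(z) = C1 + 3*z^3/2 + 18*z^2/5


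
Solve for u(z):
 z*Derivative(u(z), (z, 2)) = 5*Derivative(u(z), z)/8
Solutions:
 u(z) = C1 + C2*z^(13/8)


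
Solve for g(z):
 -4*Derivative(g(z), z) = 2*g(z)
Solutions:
 g(z) = C1*exp(-z/2)


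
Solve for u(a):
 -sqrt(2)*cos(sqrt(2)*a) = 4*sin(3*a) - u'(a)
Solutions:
 u(a) = C1 + sin(sqrt(2)*a) - 4*cos(3*a)/3


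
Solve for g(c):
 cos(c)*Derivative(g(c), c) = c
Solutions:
 g(c) = C1 + Integral(c/cos(c), c)


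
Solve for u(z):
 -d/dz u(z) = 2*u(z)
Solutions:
 u(z) = C1*exp(-2*z)


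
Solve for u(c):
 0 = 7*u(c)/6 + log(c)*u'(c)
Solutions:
 u(c) = C1*exp(-7*li(c)/6)


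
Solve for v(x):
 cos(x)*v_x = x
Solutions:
 v(x) = C1 + Integral(x/cos(x), x)


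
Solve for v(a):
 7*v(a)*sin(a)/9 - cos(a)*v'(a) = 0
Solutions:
 v(a) = C1/cos(a)^(7/9)


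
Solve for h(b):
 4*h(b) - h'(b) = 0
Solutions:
 h(b) = C1*exp(4*b)


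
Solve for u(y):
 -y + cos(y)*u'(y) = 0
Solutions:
 u(y) = C1 + Integral(y/cos(y), y)


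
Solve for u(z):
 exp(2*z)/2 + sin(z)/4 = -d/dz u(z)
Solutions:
 u(z) = C1 - exp(2*z)/4 + cos(z)/4


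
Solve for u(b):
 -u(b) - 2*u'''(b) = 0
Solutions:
 u(b) = C3*exp(-2^(2/3)*b/2) + (C1*sin(2^(2/3)*sqrt(3)*b/4) + C2*cos(2^(2/3)*sqrt(3)*b/4))*exp(2^(2/3)*b/4)


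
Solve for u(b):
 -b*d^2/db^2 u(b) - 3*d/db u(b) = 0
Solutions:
 u(b) = C1 + C2/b^2


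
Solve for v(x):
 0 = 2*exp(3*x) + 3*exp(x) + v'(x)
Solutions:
 v(x) = C1 - 2*exp(3*x)/3 - 3*exp(x)


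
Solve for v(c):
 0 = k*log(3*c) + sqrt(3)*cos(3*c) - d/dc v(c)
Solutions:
 v(c) = C1 + c*k*(log(c) - 1) + c*k*log(3) + sqrt(3)*sin(3*c)/3


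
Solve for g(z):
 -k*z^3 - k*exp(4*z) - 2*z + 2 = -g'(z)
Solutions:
 g(z) = C1 + k*z^4/4 + k*exp(4*z)/4 + z^2 - 2*z


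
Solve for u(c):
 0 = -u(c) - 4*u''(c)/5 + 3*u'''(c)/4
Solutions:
 u(c) = C1*exp(c*(-2^(1/3)*(45*sqrt(517065) + 32423)^(1/3) - 128*2^(2/3)/(45*sqrt(517065) + 32423)^(1/3) + 32)/90)*sin(2^(1/3)*sqrt(3)*c*(-(45*sqrt(517065) + 32423)^(1/3) + 128*2^(1/3)/(45*sqrt(517065) + 32423)^(1/3))/90) + C2*exp(c*(-2^(1/3)*(45*sqrt(517065) + 32423)^(1/3) - 128*2^(2/3)/(45*sqrt(517065) + 32423)^(1/3) + 32)/90)*cos(2^(1/3)*sqrt(3)*c*(-(45*sqrt(517065) + 32423)^(1/3) + 128*2^(1/3)/(45*sqrt(517065) + 32423)^(1/3))/90) + C3*exp(c*(128*2^(2/3)/(45*sqrt(517065) + 32423)^(1/3) + 16 + 2^(1/3)*(45*sqrt(517065) + 32423)^(1/3))/45)
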